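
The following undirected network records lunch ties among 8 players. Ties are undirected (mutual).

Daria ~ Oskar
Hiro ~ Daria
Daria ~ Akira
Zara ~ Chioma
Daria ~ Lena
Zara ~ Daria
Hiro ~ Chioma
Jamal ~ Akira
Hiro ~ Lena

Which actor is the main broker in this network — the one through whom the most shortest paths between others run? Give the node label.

Daria

Unnormalized betweenness of each node: Akira:6, Chioma:1/2, Daria:31/2, Hiro:3, Jamal:0, Lena:0, Oskar:0, Zara:2.
Daria has the largest value, 31/2, making it the main broker — the node through which the most shortest paths run.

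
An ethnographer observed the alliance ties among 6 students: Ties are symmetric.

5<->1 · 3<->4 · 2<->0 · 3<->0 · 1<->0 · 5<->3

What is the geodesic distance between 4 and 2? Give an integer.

One shortest route is 4 – 3 – 0 – 2, which uses 3 edges, and at distance 2 from 4 we only reach {0, 5}, which does not include 2. So d(4,2) = 3.

3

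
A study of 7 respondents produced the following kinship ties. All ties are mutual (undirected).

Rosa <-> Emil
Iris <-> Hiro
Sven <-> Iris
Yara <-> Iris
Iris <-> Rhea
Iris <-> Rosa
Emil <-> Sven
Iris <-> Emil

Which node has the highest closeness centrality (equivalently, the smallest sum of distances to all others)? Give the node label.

Farness (sum of distances to all others) for each node — Emil:9, Hiro:11, Iris:6, Rhea:11, Rosa:10, Sven:10, Yara:11.
The smallest farness is 6, for Iris, so Iris has the highest closeness.

Iris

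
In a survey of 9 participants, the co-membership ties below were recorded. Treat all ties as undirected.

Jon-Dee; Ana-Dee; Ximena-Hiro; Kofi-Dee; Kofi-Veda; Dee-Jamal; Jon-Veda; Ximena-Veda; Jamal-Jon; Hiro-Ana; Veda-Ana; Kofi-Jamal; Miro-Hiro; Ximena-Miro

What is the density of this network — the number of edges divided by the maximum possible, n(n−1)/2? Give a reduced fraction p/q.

7/18

There are 14 edges and 9 nodes, so the maximum possible is C(9,2) = 36.
Density = 14/36 = 7/18.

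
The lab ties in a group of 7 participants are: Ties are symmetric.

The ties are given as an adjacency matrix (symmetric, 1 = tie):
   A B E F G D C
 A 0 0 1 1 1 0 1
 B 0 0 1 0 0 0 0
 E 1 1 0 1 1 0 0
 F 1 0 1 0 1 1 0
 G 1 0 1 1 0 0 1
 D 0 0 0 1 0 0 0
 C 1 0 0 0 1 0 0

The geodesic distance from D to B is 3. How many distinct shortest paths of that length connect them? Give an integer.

1

The shortest distance is 3, and the only length-3 path is D–F–E–B. So there is exactly 1 shortest path.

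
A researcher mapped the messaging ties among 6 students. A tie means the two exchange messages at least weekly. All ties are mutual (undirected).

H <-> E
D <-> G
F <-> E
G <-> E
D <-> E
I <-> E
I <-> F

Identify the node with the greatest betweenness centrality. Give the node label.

E

Unnormalized betweenness of each node: D:0, E:8, F:0, G:0, H:0, I:0.
E has the largest value, 8, making it the main broker — the node through which the most shortest paths run.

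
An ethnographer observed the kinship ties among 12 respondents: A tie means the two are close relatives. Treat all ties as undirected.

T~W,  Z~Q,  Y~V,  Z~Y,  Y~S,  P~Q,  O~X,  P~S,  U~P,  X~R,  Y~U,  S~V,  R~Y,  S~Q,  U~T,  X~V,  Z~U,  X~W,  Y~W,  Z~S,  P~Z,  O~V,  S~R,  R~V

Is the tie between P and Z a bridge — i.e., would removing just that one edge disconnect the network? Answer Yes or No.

No

Even without that edge, P still reaches Z via P – S – Z, so the network stays connected. Not a bridge.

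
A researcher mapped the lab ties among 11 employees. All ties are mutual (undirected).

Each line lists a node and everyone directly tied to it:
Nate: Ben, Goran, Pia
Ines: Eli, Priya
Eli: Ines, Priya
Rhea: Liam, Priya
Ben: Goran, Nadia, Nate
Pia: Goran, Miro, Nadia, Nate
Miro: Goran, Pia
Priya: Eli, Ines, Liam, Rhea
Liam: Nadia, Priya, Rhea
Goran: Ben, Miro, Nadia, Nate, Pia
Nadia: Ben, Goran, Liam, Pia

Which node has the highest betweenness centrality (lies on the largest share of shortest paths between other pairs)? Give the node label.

Unnormalized betweenness of each node: Ben:2, Eli:0, Goran:41/6, Ines:0, Liam:24, Miro:0, Nadia:76/3, Nate:1/3, Pia:11/2, Priya:16, Rhea:0.
Nadia has the largest value, 76/3, making it the main broker — the node through which the most shortest paths run.

Nadia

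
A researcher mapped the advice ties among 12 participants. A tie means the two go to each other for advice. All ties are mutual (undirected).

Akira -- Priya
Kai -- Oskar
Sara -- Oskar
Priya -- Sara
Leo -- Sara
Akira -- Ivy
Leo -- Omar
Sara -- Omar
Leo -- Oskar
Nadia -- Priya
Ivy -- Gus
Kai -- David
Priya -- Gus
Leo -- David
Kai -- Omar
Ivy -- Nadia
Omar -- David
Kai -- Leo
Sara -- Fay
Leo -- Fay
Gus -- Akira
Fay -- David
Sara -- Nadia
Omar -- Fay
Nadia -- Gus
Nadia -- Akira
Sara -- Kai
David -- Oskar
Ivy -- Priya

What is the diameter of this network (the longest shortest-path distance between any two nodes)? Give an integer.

4

Eccentricity of each node (its greatest distance to any other): Akira:4, David:4, Fay:3, Gus:4, Ivy:4, Kai:3, Leo:3, Nadia:3, Omar:3, Oskar:3, Priya:3, Sara:2.
The maximum eccentricity is 4, realized for instance by the pair Akira–David via Akira – Priya – Sara – Kai – David. So the diameter is 4.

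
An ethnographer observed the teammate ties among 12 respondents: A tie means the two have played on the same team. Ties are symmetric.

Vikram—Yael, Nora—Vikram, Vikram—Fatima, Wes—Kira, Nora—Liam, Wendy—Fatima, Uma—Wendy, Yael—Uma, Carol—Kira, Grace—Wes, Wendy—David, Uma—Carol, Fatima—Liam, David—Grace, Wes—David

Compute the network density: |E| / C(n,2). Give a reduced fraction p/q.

There are 15 edges and 12 nodes, so the maximum possible is C(12,2) = 66.
Density = 15/66 = 5/22.

5/22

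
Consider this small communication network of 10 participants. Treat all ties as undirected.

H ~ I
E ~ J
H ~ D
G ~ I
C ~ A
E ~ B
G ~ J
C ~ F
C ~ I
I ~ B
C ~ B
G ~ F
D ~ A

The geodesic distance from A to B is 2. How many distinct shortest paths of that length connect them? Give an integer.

The shortest distance is 2, and the only length-2 path is A–C–B. So there is exactly 1 shortest path.

1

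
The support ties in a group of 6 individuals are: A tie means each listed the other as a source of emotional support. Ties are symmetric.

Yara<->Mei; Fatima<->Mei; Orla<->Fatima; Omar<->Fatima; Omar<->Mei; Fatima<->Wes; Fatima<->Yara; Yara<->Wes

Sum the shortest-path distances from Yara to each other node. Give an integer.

7

Distances from Yara: Fatima:1, Mei:1, Omar:2, Orla:2, Wes:1.
Sum = 1 + 1 + 2 + 2 + 1 = 7.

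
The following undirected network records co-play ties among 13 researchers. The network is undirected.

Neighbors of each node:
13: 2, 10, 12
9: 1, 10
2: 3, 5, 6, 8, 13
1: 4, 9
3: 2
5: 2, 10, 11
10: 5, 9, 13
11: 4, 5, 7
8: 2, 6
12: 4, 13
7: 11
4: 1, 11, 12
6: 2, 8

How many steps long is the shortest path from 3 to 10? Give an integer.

One shortest route is 3 – 2 – 13 – 10, which uses 3 edges, and at distance 2 from 3 we only reach {5, 6, 8, 13}, which does not include 10. So d(3,10) = 3.

3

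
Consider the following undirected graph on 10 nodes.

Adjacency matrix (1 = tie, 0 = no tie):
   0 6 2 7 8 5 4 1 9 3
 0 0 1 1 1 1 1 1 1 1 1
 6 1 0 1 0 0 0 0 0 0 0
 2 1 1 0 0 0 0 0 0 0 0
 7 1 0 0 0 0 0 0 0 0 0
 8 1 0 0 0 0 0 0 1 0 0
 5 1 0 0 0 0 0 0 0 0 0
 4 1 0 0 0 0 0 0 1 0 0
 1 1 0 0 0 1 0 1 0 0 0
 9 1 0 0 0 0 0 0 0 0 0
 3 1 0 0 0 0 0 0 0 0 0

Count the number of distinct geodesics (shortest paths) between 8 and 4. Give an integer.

2

The shortest distance is 2. The length-2 paths are: 8–0–4; 8–1–4.
That gives 2 distinct shortest paths.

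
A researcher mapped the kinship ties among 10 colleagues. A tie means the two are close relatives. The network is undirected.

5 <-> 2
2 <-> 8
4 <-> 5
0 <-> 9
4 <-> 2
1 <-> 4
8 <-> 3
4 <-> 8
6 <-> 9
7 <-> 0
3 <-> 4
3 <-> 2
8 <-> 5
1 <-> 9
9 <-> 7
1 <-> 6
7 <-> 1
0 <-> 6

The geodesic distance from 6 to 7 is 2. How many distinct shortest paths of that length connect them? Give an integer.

The shortest distance is 2. The length-2 paths are: 6–9–7; 6–0–7; 6–1–7.
That gives 3 distinct shortest paths.

3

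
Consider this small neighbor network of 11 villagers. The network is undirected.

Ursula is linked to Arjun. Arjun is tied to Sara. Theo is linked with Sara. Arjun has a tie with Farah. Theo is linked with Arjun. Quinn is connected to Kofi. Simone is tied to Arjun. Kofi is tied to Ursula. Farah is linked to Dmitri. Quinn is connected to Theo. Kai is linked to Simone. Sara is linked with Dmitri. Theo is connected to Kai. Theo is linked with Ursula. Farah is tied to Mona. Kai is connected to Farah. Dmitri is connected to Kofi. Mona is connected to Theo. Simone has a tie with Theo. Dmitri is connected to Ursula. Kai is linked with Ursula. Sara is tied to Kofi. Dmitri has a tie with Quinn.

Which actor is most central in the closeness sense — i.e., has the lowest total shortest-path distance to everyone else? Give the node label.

Farness (sum of distances to all others) for each node — Arjun:15, Dmitri:16, Farah:16, Kai:16, Kofi:18, Mona:19, Quinn:17, Sara:16, Simone:19, Theo:13, Ursula:15.
The smallest farness is 13, for Theo, so Theo has the highest closeness.

Theo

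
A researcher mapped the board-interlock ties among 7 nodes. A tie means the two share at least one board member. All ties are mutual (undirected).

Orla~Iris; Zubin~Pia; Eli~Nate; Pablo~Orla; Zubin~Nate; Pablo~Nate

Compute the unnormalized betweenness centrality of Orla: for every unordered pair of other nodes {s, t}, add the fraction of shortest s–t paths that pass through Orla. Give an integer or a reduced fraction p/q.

Pairs whose geodesics pass through Orla — Zubin–Iris: 1; Eli–Iris: 1; Nate–Iris: 1; Iris–Pablo: 1; Iris–Pia: 1.
All other pairs contribute 0.
Summing the contributions gives betweenness(Orla) = 5.

5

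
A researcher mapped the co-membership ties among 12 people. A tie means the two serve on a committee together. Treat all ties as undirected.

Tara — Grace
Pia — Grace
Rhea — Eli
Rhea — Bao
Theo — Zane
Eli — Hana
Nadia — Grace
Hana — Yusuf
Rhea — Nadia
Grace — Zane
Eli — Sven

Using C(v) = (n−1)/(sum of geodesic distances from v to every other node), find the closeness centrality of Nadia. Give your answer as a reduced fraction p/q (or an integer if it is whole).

Distances from Nadia: Bao:2, Eli:2, Grace:1, Hana:3, Pia:2, Rhea:1, Sven:3, Tara:2, Theo:3, Yusuf:4, Zane:2. Sum = 25.
n = 12, so closeness = 11/25.

11/25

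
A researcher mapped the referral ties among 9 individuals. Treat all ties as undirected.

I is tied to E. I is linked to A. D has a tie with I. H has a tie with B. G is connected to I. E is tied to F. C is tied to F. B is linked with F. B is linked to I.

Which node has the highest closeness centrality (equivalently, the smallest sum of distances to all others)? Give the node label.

Farness (sum of distances to all others) for each node — A:19, B:13, C:23, D:19, E:15, F:16, G:19, H:20, I:12.
The smallest farness is 12, for I, so I has the highest closeness.

I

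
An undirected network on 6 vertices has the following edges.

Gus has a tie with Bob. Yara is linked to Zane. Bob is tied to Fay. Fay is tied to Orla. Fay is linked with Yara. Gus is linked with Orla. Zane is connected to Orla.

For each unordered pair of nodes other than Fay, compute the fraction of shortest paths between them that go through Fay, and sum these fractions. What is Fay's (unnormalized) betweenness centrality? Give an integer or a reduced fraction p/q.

Pairs whose geodesics pass through Fay — Gus–Yara: 2/3; Bob–Yara: 1; Bob–Zane: 2/3; Bob–Orla: 1/2; Yara–Orla: 1/2.
All other pairs contribute 0.
Summing the contributions gives betweenness(Fay) = 10/3.

10/3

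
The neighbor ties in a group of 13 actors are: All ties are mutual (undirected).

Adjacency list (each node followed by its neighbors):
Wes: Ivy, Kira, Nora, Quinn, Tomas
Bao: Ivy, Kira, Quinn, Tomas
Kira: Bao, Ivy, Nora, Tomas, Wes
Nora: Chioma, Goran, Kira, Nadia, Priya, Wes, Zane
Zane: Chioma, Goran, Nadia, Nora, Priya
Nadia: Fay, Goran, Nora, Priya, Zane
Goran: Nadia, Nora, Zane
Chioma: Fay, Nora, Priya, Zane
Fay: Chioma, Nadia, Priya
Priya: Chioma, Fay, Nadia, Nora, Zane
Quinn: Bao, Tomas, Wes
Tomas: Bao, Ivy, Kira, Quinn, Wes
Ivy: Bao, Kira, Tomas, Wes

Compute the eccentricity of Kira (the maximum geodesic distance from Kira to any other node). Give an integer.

Distances from Kira: Bao:1, Chioma:2, Fay:3, Goran:2, Ivy:1, Nadia:2, Nora:1, Priya:2, Quinn:2, Tomas:1, Wes:1, Zane:2.
The largest is 3 (to Fay), so the eccentricity of Kira is 3.

3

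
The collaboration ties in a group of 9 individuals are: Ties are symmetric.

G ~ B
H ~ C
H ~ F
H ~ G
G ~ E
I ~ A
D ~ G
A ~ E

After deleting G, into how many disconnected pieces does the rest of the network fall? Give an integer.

Without G, the remaining ties split the others into: {C, F, H}; {A, E, I}; {D}; {B}.
That's 4 separate components.

4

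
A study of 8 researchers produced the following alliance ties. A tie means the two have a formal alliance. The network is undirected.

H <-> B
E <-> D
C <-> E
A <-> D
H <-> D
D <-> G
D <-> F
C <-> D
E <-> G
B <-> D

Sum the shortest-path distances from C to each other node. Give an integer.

12

Distances from C: A:2, B:2, D:1, E:1, F:2, G:2, H:2.
Sum = 2 + 2 + 1 + 1 + 2 + 2 + 2 = 12.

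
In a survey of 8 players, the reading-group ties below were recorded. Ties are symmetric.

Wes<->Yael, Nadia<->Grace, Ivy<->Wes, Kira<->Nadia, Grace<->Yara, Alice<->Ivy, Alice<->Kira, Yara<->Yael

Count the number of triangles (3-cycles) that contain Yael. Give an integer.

0

Yael's neighbors are Wes and Yara, but none of them are tied to each other, so no triangle contains Yael.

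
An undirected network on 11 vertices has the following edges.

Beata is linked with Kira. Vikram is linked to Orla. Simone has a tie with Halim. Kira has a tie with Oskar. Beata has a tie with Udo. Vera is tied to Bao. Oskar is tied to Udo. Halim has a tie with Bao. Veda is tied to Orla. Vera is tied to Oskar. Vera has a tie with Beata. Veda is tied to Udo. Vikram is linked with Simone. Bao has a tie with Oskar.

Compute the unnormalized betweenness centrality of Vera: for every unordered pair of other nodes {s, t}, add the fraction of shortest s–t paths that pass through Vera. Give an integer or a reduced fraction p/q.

10/3

Pairs whose geodesics pass through Vera — Oskar–Beata: 1/3; Beata–Bao: 1; Beata–Halim: 1; Beata–Simone: 1.
All other pairs contribute 0.
Summing the contributions gives betweenness(Vera) = 10/3.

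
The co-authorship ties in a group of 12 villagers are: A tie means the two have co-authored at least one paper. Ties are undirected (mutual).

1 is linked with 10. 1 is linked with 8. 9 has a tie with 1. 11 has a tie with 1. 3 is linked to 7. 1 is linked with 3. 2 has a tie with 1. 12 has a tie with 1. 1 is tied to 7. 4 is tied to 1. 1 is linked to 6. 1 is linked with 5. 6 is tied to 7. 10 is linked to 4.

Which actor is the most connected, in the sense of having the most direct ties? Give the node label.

1

Degrees — 1:11, 2:1, 3:2, 4:2, 5:1, 6:2, 7:3, 8:1, 9:1, 10:2, 11:1, 12:1.
The maximum is 11, attained only by 1.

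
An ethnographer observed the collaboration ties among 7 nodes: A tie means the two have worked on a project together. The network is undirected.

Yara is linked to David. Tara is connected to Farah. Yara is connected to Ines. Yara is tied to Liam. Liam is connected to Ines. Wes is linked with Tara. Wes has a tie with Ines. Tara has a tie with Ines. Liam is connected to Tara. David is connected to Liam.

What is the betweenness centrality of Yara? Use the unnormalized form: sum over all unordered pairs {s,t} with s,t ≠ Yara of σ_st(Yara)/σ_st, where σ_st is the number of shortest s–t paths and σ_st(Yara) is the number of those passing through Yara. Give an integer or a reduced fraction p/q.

Pairs whose geodesics pass through Yara — Wes–David: 1/3; Ines–David: 1/2.
All other pairs contribute 0.
Summing the contributions gives betweenness(Yara) = 5/6.

5/6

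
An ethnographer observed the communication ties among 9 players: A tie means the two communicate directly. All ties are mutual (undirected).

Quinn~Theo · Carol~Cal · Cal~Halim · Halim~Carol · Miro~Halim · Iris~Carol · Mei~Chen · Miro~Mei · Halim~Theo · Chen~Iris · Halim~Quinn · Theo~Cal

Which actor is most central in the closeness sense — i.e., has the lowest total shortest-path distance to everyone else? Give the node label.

Farness (sum of distances to all others) for each node — Cal:15, Carol:14, Chen:20, Halim:12, Iris:17, Mei:18, Miro:15, Quinn:18, Theo:17.
The smallest farness is 12, for Halim, so Halim has the highest closeness.

Halim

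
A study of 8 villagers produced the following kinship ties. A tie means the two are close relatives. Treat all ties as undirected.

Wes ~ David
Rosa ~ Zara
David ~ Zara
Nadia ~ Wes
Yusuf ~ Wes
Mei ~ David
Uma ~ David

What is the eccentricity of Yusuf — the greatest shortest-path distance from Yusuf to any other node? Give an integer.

4

Distances from Yusuf: David:2, Mei:3, Nadia:2, Rosa:4, Uma:3, Wes:1, Zara:3.
The largest is 4 (to Rosa), so the eccentricity of Yusuf is 4.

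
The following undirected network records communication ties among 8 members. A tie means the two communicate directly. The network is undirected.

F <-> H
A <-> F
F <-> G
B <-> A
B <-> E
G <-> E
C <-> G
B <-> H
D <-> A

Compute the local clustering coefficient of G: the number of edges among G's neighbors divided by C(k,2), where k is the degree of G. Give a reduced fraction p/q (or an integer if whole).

0

G's neighbors: C, E, and F (k = 3).
Possible neighbor pairs: C(3,2) = 3. Edges among them: none → e = 0.
Clustering(G) = 0/3 = 0.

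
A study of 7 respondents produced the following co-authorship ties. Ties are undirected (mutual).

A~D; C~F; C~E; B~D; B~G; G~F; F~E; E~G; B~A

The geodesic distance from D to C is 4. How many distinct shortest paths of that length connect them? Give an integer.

The shortest distance is 4. The length-4 paths are: D–B–G–E–C; D–B–G–F–C.
That gives 2 distinct shortest paths.

2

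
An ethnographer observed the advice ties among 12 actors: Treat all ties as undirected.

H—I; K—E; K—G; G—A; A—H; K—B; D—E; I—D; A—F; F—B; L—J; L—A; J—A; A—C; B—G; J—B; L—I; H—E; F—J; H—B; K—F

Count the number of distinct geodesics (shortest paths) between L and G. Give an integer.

1

The shortest distance is 2, and the only length-2 path is L–A–G. So there is exactly 1 shortest path.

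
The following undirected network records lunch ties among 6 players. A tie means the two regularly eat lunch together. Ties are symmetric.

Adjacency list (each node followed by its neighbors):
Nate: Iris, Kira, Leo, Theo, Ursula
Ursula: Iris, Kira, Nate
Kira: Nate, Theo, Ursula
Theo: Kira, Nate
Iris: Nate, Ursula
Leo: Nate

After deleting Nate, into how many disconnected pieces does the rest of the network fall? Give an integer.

2

Without Nate, the remaining ties split the others into: {Iris, Kira, Theo, Ursula}; {Leo}.
That's 2 separate components.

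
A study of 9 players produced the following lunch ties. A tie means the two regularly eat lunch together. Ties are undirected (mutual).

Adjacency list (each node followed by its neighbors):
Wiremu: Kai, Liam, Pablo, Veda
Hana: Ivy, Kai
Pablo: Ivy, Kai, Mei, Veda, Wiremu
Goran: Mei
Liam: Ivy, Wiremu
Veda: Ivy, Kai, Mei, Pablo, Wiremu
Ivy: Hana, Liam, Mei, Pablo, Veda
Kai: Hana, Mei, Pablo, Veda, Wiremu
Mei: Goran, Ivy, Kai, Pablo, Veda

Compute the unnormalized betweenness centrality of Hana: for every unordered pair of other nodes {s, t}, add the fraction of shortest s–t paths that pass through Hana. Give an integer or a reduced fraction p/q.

1/4

Pairs whose geodesics pass through Hana — Ivy–Kai: 1/4.
All other pairs contribute 0.
Summing the contributions gives betweenness(Hana) = 1/4.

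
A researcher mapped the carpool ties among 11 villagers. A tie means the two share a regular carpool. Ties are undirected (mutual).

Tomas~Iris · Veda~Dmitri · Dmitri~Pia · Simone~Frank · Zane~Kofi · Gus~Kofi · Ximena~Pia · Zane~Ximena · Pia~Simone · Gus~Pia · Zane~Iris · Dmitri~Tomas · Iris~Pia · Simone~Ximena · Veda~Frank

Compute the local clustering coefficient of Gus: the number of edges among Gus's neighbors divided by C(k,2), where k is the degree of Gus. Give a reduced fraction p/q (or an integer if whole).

0

Gus's neighbors: Kofi and Pia (k = 2).
Possible neighbor pairs: C(2,2) = 1. Edges among them: none → e = 0.
Clustering(Gus) = 0/1.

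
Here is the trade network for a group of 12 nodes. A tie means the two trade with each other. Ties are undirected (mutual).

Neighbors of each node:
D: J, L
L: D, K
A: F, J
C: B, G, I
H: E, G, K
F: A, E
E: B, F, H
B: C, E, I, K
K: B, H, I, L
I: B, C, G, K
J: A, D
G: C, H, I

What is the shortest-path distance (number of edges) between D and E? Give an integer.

4

One shortest route is D – L – K – H – E, which uses 4 edges, and at distance 3 from D we only reach {B, F, H, I}, which does not include E. So d(D,E) = 4.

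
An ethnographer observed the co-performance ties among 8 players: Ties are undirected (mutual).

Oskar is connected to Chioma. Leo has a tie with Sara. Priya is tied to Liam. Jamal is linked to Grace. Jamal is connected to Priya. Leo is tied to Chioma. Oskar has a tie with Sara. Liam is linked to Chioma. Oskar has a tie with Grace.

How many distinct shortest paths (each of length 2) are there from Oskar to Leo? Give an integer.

The shortest distance is 2. The length-2 paths are: Oskar–Chioma–Leo; Oskar–Sara–Leo.
That gives 2 distinct shortest paths.

2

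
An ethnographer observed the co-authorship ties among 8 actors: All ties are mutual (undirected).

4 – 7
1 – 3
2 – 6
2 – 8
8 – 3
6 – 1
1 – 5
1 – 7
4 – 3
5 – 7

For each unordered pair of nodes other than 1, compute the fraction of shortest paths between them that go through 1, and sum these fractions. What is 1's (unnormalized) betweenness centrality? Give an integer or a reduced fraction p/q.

Pairs whose geodesics pass through 1 — 5–6: 1; 5–2: 1; 5–8: 1; 5–3: 1; 6–3: 1; 6–4: 2/2; 6–7: 1; 2–7: 1; 8–7: 1/2; 3–7: 1/2.
All other pairs contribute 0.
Summing the contributions gives betweenness(1) = 9.

9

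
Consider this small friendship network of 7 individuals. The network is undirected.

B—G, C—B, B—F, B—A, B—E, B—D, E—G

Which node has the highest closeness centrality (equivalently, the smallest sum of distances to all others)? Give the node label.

Farness (sum of distances to all others) for each node — A:11, B:6, C:11, D:11, E:10, F:11, G:10.
The smallest farness is 6, for B, so B has the highest closeness.

B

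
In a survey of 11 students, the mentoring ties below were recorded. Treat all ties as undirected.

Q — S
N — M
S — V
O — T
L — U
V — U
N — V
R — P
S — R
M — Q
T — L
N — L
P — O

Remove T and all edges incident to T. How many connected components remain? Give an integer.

1

T's neighbors (L and O) remain reachable from one another through other ties, so the rest of the network stays in one piece.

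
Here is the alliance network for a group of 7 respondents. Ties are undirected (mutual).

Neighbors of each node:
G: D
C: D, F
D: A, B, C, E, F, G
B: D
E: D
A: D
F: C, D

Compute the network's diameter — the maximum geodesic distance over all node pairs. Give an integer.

Eccentricity of each node (its greatest distance to any other): A:2, B:2, C:2, D:1, E:2, F:2, G:2.
The maximum eccentricity is 2, realized for instance by the pair E–A via E – D – A. So the diameter is 2.

2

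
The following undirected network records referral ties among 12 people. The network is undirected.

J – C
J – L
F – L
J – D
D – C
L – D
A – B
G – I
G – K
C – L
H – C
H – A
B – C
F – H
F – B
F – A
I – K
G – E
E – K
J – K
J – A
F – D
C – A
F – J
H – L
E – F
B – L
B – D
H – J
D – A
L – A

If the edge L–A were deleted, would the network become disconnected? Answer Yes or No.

No

Even without that edge, L still reaches A via L – F – A, so the network stays connected. Not a bridge.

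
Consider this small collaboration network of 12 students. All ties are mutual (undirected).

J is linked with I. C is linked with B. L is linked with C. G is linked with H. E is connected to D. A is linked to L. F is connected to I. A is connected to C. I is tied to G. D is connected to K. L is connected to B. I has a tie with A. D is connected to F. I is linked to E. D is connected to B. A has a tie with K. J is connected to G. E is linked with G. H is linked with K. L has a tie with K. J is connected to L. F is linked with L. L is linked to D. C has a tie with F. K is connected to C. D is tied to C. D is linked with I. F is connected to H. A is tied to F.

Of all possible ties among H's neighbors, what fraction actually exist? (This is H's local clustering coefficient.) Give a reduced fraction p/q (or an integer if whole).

H's neighbors: F, G, and K (k = 3).
Possible neighbor pairs: C(3,2) = 3. Edges among them: none → e = 0.
Clustering(H) = 0/3 = 0.

0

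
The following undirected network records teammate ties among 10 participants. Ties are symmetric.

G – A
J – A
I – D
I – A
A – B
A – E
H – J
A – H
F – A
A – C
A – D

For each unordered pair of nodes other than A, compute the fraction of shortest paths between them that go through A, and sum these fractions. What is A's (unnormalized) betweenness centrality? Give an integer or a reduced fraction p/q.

34

Pairs whose geodesics pass through A — J–G: 1; J–B: 1; J–I: 1; J–F: 1; J–C: 1; J–D: 1; J–E: 1; G–B: 1; G–I: 1; G–H: 1; G–F: 1; G–C: 1; G–D: 1; G–E: 1 … (+20 more pairs).
All other pairs contribute 0.
Summing the contributions gives betweenness(A) = 34.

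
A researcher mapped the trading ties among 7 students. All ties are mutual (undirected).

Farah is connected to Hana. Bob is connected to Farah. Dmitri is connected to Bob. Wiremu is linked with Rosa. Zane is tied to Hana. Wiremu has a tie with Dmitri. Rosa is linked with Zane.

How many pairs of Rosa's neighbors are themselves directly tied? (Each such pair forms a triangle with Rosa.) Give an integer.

Rosa's neighbors are Wiremu and Zane, but none of them are tied to each other, so no triangle contains Rosa.

0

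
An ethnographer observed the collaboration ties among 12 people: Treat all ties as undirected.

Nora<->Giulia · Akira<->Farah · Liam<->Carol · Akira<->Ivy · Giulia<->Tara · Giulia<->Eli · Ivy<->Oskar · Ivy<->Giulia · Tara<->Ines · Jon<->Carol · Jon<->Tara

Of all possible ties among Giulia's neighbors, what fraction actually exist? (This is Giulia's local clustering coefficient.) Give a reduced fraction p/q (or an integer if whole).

Giulia's neighbors: Eli, Ivy, Nora, and Tara (k = 4).
Possible neighbor pairs: C(4,2) = 6. Edges among them: none → e = 0.
Clustering(Giulia) = 0/6 = 0.

0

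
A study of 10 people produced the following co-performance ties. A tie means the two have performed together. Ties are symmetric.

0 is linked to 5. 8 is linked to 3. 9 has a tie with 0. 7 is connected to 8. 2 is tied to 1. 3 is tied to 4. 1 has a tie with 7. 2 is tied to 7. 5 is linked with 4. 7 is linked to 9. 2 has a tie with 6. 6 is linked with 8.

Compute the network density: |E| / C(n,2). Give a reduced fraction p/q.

4/15

There are 12 edges and 10 nodes, so the maximum possible is C(10,2) = 45.
Density = 12/45 = 4/15.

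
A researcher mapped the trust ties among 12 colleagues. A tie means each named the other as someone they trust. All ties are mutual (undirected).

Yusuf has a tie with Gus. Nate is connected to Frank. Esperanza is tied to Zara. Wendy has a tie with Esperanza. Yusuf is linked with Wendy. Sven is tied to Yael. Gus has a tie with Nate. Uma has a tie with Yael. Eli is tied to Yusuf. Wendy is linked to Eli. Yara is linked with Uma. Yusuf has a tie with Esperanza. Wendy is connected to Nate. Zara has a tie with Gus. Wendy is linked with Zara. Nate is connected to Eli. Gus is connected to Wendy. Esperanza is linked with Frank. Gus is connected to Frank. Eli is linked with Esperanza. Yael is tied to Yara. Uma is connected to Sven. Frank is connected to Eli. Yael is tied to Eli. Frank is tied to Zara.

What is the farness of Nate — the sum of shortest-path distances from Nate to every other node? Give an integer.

Distances from Nate: Eli:1, Esperanza:2, Frank:1, Gus:1, Sven:3, Uma:3, Wendy:1, Yael:2, Yara:3, Yusuf:2, Zara:2.
Sum = 1 + 2 + 1 + 1 + 3 + 3 + 1 + 2 + 3 + 2 + 2 = 21.

21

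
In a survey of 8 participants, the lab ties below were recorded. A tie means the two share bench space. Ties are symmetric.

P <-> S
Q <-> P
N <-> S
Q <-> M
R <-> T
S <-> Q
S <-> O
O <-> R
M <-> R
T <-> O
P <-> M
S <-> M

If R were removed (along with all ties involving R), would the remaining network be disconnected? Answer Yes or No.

No

Even without R, every remaining node can still reach every other (the residual graph is connected), so R is not a cut vertex.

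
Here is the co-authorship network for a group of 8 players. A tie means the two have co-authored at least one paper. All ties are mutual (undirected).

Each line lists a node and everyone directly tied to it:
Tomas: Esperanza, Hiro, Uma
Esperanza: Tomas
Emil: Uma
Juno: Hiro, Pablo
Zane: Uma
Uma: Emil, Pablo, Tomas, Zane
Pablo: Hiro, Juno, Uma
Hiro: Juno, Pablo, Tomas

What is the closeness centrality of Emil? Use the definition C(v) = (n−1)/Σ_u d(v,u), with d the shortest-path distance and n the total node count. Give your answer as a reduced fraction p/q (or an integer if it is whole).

7/16

Distances from Emil: Esperanza:3, Hiro:3, Juno:3, Pablo:2, Tomas:2, Uma:1, Zane:2. Sum = 16.
n = 8, so closeness = 7/16.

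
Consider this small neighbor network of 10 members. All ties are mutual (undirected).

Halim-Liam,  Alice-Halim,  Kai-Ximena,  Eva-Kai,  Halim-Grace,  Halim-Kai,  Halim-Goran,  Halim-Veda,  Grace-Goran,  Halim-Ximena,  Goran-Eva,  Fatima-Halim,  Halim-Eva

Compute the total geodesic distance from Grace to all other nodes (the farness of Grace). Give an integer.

16

Distances from Grace: Alice:2, Eva:2, Fatima:2, Goran:1, Halim:1, Kai:2, Liam:2, Veda:2, Ximena:2.
Sum = 2 + 2 + 2 + 1 + 1 + 2 + 2 + 2 + 2 = 16.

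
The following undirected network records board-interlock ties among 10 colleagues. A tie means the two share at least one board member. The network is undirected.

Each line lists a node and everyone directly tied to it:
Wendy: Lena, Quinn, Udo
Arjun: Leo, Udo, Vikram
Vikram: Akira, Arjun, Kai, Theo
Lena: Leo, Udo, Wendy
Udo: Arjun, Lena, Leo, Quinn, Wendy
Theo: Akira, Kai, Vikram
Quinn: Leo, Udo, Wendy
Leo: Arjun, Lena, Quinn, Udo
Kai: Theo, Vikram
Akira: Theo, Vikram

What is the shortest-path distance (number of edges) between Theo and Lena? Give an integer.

4

One shortest route is Theo – Vikram – Arjun – Leo – Lena, which uses 4 edges, and at distance 3 from Theo we only reach {Leo, Udo}, which does not include Lena. So d(Theo,Lena) = 4.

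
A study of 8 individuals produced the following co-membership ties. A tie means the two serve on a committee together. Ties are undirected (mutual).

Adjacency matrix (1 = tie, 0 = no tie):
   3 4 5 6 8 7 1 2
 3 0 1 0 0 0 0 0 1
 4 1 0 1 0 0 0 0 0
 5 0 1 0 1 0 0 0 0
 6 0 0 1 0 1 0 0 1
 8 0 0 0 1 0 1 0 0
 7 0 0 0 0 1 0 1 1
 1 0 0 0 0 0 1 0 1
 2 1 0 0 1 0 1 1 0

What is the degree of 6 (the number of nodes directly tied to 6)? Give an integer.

3

6 is directly tied to 2, 5, and 8. That is 3 neighbors, so the degree of 6 is 3.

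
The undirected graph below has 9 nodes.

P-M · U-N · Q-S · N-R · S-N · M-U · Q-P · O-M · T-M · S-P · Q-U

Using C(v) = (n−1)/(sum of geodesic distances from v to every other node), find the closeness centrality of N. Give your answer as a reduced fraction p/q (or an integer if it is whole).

Distances from N: M:2, O:3, P:2, Q:2, R:1, S:1, T:3, U:1. Sum = 15.
n = 9, so closeness = 8/15.

8/15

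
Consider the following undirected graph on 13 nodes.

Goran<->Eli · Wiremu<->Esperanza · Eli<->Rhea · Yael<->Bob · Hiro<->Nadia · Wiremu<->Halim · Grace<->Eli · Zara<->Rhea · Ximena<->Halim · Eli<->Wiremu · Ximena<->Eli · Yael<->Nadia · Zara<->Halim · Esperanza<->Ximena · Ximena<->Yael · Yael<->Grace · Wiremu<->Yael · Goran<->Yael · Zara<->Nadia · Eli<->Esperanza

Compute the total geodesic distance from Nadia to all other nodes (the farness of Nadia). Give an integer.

Distances from Nadia: Bob:2, Eli:3, Esperanza:3, Goran:2, Grace:2, Halim:2, Hiro:1, Rhea:2, Wiremu:2, Ximena:2, Yael:1, Zara:1.
Sum = 2 + 3 + 3 + 2 + 2 + 2 + 1 + 2 + 2 + 2 + 1 + 1 = 23.

23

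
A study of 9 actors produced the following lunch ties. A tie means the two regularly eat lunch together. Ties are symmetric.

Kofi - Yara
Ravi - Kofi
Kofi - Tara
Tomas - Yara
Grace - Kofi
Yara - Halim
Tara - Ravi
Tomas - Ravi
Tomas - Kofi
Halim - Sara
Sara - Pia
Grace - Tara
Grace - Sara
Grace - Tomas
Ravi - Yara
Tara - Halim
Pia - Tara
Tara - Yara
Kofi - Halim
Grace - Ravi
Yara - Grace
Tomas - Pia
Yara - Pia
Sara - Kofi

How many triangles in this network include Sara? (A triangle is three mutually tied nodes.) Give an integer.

Sara's neighbors: Grace, Halim, Kofi, and Pia.
Neighbor pairs that are themselves tied: Sara–Grace–Kofi; Sara–Halim–Kofi. Each forms one triangle with Sara, for 2 in total.

2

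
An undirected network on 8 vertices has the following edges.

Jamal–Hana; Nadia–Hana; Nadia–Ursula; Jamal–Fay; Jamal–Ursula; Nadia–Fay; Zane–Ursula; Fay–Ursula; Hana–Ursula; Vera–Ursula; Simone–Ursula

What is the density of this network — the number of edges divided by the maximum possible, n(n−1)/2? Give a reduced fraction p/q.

11/28

There are 11 edges and 8 nodes, so the maximum possible is C(8,2) = 28.
Density = 11/28.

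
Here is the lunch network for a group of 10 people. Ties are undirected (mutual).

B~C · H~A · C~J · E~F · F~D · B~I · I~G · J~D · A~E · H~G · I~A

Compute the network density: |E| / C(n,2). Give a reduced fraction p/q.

11/45

There are 11 edges and 10 nodes, so the maximum possible is C(10,2) = 45.
Density = 11/45.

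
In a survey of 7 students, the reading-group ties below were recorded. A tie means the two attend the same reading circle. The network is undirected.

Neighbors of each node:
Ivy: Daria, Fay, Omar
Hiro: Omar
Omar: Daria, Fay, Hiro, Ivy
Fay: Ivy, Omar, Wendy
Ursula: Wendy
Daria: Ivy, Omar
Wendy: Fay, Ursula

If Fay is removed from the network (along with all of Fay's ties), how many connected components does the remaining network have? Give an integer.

2

Without Fay, the remaining ties split the others into: {Daria, Hiro, Ivy, Omar}; {Ursula, Wendy}.
That's 2 separate components.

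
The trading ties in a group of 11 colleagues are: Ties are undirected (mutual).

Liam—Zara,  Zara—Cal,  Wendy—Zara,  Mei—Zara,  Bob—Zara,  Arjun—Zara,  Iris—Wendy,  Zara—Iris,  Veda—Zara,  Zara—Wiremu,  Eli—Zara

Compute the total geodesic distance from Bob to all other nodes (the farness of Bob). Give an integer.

19

Distances from Bob: Arjun:2, Cal:2, Eli:2, Iris:2, Liam:2, Mei:2, Veda:2, Wendy:2, Wiremu:2, Zara:1.
Sum = 2 + 2 + 2 + 2 + 2 + 2 + 2 + 2 + 2 + 1 = 19.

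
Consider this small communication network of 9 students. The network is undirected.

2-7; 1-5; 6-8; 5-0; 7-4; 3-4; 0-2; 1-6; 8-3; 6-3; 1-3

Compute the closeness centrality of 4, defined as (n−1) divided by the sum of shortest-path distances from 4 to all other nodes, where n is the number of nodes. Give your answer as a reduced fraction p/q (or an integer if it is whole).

Distances from 4: 0:3, 1:2, 2:2, 3:1, 5:3, 6:2, 7:1, 8:2. Sum = 16.
n = 9, so closeness = 8/16 = 1/2.

1/2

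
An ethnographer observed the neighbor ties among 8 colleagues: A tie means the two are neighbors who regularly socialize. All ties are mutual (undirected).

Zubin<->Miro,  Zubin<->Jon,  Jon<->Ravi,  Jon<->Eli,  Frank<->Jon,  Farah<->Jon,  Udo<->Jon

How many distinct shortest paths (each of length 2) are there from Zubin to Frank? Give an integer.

1

The shortest distance is 2, and the only length-2 path is Zubin–Jon–Frank. So there is exactly 1 shortest path.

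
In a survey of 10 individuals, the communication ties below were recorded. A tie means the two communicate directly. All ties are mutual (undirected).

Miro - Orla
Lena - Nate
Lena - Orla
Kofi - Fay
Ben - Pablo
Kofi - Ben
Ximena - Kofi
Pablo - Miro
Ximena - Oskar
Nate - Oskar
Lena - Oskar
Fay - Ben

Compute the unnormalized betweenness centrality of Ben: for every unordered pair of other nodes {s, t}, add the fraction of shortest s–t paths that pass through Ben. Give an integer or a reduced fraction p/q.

15/2

Pairs whose geodesics pass through Ben — Oskar–Pablo: 1/2; Ximena–Pablo: 1; Ximena–Miro: 1/2; Kofi–Pablo: 1; Kofi–Miro: 1; Kofi–Orla: 1/2; Fay–Pablo: 1; Fay–Miro: 1; Fay–Orla: 1.
All other pairs contribute 0.
Summing the contributions gives betweenness(Ben) = 15/2.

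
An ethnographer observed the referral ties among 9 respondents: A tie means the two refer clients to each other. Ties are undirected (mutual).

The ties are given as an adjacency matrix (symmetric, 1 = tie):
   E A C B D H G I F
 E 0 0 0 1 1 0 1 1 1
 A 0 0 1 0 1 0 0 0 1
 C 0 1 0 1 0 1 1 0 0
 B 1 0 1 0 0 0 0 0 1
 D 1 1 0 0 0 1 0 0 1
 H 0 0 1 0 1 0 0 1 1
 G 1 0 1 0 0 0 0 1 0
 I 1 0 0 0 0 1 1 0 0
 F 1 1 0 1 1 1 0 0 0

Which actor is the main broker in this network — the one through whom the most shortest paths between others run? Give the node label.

E

Unnormalized betweenness of each node: A:5/6, B:5/6, C:11/3, D:3/2, E:16/3, F:3, G:7/6, H:17/6, I:5/6.
E has the largest value, 16/3, making it the main broker — the node through which the most shortest paths run.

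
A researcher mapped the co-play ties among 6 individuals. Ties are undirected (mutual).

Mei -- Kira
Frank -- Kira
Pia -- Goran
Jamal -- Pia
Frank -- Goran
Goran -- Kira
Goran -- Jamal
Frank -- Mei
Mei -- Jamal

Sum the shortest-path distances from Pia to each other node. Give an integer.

8

Distances from Pia: Frank:2, Goran:1, Jamal:1, Kira:2, Mei:2.
Sum = 2 + 1 + 1 + 2 + 2 = 8.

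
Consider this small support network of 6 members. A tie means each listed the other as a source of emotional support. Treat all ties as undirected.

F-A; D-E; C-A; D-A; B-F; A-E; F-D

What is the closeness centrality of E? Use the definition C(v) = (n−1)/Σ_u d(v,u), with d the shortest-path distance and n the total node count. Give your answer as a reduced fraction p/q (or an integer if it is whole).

5/9

Distances from E: A:1, B:3, C:2, D:1, F:2. Sum = 9.
n = 6, so closeness = 5/9.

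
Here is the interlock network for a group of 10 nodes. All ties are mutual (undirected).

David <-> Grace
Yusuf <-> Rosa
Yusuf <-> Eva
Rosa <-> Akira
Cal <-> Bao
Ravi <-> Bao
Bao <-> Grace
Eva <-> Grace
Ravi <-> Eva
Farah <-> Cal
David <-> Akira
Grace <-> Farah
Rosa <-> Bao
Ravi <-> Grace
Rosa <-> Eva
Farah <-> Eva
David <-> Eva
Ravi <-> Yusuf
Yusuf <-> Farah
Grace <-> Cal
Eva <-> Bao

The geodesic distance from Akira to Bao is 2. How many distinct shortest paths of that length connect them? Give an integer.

1

The shortest distance is 2, and the only length-2 path is Akira–Rosa–Bao. So there is exactly 1 shortest path.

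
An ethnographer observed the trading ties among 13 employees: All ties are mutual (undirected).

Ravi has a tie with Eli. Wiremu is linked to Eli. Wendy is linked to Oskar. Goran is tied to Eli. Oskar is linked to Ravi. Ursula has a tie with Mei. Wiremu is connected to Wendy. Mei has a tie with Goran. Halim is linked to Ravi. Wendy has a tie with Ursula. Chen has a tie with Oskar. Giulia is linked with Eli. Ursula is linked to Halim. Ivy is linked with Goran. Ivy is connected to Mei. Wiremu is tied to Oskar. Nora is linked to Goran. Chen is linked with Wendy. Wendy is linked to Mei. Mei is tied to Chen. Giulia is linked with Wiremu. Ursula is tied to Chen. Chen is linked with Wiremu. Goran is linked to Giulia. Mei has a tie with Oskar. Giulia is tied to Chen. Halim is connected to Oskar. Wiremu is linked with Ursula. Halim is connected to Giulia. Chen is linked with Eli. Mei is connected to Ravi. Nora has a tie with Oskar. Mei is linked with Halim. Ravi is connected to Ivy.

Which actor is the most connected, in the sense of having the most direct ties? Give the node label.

Degrees — Chen:7, Eli:5, Giulia:5, Goran:5, Halim:5, Ivy:3, Mei:8, Nora:2, Oskar:7, Ravi:5, Ursula:5, Wendy:5, Wiremu:6.
The maximum is 8, attained only by Mei.

Mei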